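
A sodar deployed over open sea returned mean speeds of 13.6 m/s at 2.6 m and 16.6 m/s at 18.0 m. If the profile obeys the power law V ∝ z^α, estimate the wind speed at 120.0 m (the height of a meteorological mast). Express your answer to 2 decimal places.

First find α: α = ln(V₂/V₁)/ln(z₂/z₁) = ln(16.6/13.6)/ln(18.0/2.6) = 0.19933/1.93486 = 0.1030
Extrapolate from 18.0 m to 120.0 m: V₃ = 16.6 × (120.0/18.0)^0.1030 = 16.6 × 1.2159 = 20.1831 m/s

20.18 m/s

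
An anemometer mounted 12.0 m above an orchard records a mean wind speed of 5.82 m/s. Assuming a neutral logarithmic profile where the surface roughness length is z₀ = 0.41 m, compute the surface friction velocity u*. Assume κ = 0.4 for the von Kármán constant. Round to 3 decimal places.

u* ≈ 0.689 m/s

Log law: V(z) = (u*/κ) · ln(z/z₀) ⇒ u* = κ · V / ln(z/z₀)
u* = 0.4 × 5.82 / ln(12.0/0.41) = 0.4 × 5.82 / 3.3765
   = 2.3280 / 3.3765 = 0.6895 m/s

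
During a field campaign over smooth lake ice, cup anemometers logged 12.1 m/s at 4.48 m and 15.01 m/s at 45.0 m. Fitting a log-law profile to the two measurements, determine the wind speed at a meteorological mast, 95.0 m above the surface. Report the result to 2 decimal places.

Log law: V ∝ ln(z/z₀). From the pair, with r = V₁/V₂ = 0.80613,
ln z₀ = (ln z₁ − r·ln z₂)/(1 − r) = (1.4996 − 0.80613×3.8067)/0.19387 = -8.0932 → z₀ = 0.0003056 m
V₃ = V₁ · ln(z₃/z₀)/ln(z₁/z₀) = 12.1 × 12.6471/9.5928 = 15.9525 m/s

15.95 m/s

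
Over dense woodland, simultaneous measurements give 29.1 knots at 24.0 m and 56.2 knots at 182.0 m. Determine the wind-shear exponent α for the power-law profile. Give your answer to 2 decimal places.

Power law: V₂/V₁ = (z₂/z₁)^α ⇒ α = ln(V₂/V₁) / ln(z₂/z₁)
α = ln(56.2/29.1) / ln(182.0/24.0) = ln(1.9313) / ln(7.5833)
  = 0.65818 / 2.02595 = 0.32487

α ≈ 0.32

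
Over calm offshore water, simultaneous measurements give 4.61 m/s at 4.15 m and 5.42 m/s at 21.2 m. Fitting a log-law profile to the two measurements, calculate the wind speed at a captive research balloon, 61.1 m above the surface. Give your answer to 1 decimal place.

Log law: V ∝ ln(z/z₀). From the pair, with r = V₁/V₂ = 0.85055,
ln z₀ = (ln z₁ − r·ln z₂)/(1 − r) = (1.4231 − 0.85055×3.0540)/0.14945 = -7.8589 → z₀ = 0.0003863 m
V₃ = V₁ · ln(z₃/z₀)/ln(z₁/z₀) = 4.61 × 11.9714/9.2820 = 5.9457 m/s

5.9 m/s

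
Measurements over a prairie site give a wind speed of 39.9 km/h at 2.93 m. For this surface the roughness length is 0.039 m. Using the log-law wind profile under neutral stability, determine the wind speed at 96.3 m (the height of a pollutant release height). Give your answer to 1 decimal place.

Log law: V(z) ∝ ln(z/z₀), so V₂/V₁ = ln(z₂/z₀) / ln(z₁/z₀).
ln(96.3/0.039) = 7.8117, ln(2.93/0.039) = 4.3192
V₂ = 39.9 × 7.8117/4.3192 = 39.9 × 1.8086 = 72.1628 km/h

72.2 km/h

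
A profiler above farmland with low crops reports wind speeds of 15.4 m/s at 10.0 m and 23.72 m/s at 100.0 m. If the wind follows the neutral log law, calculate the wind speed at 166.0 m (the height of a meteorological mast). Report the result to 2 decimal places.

Log law: V ∝ ln(z/z₀). From the pair, with r = V₁/V₂ = 0.64924,
ln z₀ = (ln z₁ − r·ln z₂)/(1 − r) = (2.3026 − 0.64924×4.6052)/0.35076 = -1.9594 → z₀ = 0.1409 m
V₃ = V₁ · ln(z₃/z₀)/ln(z₁/z₀) = 15.4 × 7.0714/4.2620 = 25.5513 m/s

25.55 m/s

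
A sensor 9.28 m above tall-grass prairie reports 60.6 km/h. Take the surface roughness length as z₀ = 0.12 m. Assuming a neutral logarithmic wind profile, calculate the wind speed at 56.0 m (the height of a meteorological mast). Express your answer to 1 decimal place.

85.7 km/h

Log law: V(z) ∝ ln(z/z₀), so V₂/V₁ = ln(z₂/z₀) / ln(z₁/z₀).
ln(56.0/0.12) = 6.1456, ln(9.28/0.12) = 4.3481
V₂ = 60.6 × 6.1456/4.3481 = 60.6 × 1.4134 = 85.6517 km/h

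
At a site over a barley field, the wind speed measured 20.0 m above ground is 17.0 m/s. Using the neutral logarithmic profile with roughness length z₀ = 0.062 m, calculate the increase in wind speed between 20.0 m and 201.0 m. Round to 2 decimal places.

6.79 m/s

Log law: V₂ = V₁ · ln(z₂/z₀)/ln(z₁/z₀) = 17.0 × 8.0839/5.7764 = 23.7913 m/s
ΔV = 23.7913 − 17.0 = 6.7913 m/s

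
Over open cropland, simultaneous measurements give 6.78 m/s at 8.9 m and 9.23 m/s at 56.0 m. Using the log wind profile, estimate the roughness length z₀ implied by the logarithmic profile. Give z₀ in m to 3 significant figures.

Log law: V(z) ∝ ln(z/z₀). With r = V₁/V₂ = 6.78/9.23 = 0.73456,
r · ln(z₂/z₀) = ln(z₁/z₀) ⇒ ln z₀ = (ln z₁ − r·ln z₂)/(1 − r)
ln z₀ = (2.18605 − 0.73456×4.02535) / 0.26544 = -2.9039
z₀ = exp(-2.9039) = 0.05481 m

z₀ ≈ 0.0548 m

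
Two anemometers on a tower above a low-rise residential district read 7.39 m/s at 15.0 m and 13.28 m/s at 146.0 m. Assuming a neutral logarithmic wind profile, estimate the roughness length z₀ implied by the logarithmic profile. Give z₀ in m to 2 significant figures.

Log law: V(z) ∝ ln(z/z₀). With r = V₁/V₂ = 7.39/13.28 = 0.55648,
r · ln(z₂/z₀) = ln(z₁/z₀) ⇒ ln z₀ = (ln z₁ − r·ln z₂)/(1 − r)
ln z₀ = (2.70805 − 0.55648×4.98361) / 0.44352 = -0.1470
z₀ = exp(-0.1470) = 0.8633 m

z₀ ≈ 0.86 m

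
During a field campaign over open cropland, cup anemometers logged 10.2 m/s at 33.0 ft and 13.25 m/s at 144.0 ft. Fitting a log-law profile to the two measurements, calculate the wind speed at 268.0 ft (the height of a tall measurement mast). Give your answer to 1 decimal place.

Log law: V ∝ ln(z/z₀). From the pair, with r = V₁/V₂ = 0.76981,
ln z₀ = (ln z₁ − r·ln z₂)/(1 − r) = (3.4965 − 0.76981×4.9698)/0.23019 = -1.4306 → z₀ = 0.2392 ft
V₃ = V₁ · ln(z₃/z₀)/ln(z₁/z₀) = 10.2 × 7.0216/4.9271 = 14.5359 m/s

14.5 m/s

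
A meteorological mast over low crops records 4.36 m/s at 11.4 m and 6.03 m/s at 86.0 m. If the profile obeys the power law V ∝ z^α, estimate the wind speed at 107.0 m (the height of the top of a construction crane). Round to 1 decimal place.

First find α: α = ln(V₂/V₁)/ln(z₂/z₁) = ln(6.03/4.36)/ln(86.0/11.4) = 0.32427/2.02073 = 0.1605
Extrapolate from 86.0 m to 107.0 m: V₃ = 6.03 × (107.0/86.0)^0.1605 = 6.03 × 1.0357 = 6.2452 m/s

6.2 m/s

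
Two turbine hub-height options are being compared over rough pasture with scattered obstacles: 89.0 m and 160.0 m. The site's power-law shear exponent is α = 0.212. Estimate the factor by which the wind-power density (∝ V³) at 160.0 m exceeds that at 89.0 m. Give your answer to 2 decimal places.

1.45

Speed ratio: V_B/V_A = (z_B/z_A)^α = (160.0/89.0)^0.212 = (1.7978)^0.212 = 1.13241
Power-density ratio: P_B/P_A = (V_B/V_A)³ = (1.13241)³ = 1.45214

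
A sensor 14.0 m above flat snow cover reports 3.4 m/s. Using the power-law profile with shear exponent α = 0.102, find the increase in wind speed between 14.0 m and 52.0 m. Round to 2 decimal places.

Power law: V₂ = V₁ · (z₂/z₁)^α = 3.4 × (3.7143)^0.102 = 3.8869 m/s
ΔV = 3.8869 − 3.4 = 0.4869 m/s

0.49 m/s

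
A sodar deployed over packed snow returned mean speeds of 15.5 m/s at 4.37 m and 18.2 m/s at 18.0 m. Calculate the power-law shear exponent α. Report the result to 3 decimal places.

α ≈ 0.113

Power law: V₂/V₁ = (z₂/z₁)^α ⇒ α = ln(V₂/V₁) / ln(z₂/z₁)
α = ln(18.2/15.5) / ln(18.0/4.37) = ln(1.1742) / ln(4.1190)
  = 0.16058 / 1.41561 = 0.11344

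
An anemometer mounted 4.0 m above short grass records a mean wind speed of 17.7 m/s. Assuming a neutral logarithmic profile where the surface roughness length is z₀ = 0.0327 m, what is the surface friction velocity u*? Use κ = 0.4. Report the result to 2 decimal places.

u* ≈ 1.47 m/s

Log law: V(z) = (u*/κ) · ln(z/z₀) ⇒ u* = κ · V / ln(z/z₀)
u* = 0.4 × 17.7 / ln(4.0/0.0327) = 0.4 × 17.7 / 4.8067
   = 7.0800 / 4.8067 = 1.4730 m/s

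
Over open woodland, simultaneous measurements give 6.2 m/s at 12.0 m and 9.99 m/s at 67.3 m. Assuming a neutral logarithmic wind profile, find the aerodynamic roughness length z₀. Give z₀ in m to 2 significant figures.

Log law: V(z) ∝ ln(z/z₀). With r = V₁/V₂ = 6.2/9.99 = 0.62062,
r · ln(z₂/z₀) = ln(z₁/z₀) ⇒ ln z₀ = (ln z₁ − r·ln z₂)/(1 − r)
ln z₀ = (2.48491 − 0.62062×4.20916) / 0.37938 = -0.3358
z₀ = exp(-0.3358) = 0.7148 m

z₀ ≈ 0.71 m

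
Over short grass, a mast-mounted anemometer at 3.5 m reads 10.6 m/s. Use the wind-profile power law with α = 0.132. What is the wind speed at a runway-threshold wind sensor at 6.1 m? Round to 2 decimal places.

11.41 m/s

Power-law profile: V₂ = V₁ · (z₂/z₁)^α
V₂ = 10.6 × (6.1/3.5)^0.132 = 10.6 × (1.7429)^0.132
    = 10.6 × 1.0761 = 11.4065 m/s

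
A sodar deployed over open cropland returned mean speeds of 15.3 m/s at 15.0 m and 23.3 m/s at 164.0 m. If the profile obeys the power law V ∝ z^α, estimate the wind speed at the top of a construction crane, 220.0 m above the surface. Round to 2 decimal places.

First find α: α = ln(V₂/V₁)/ln(z₂/z₁) = ln(23.3/15.3)/ln(164.0/15.0) = 0.42060/2.39182 = 0.1758
Extrapolate from 164.0 m to 220.0 m: V₃ = 23.3 × (220.0/164.0)^0.1758 = 23.3 × 1.0530 = 24.5353 m/s

24.54 m/s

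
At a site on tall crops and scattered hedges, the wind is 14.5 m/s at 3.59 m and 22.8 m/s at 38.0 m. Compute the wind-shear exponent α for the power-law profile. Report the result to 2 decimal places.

α ≈ 0.19

Power law: V₂/V₁ = (z₂/z₁)^α ⇒ α = ln(V₂/V₁) / ln(z₂/z₁)
α = ln(22.8/14.5) / ln(38.0/3.59) = ln(1.5724) / ln(10.5850)
  = 0.45261 / 2.35943 = 0.19183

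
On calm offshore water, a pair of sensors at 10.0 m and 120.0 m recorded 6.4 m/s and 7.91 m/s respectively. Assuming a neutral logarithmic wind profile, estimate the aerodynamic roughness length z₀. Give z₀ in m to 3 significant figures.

z₀ ≈ 0.000267 m

Log law: V(z) ∝ ln(z/z₀). With r = V₁/V₂ = 6.4/7.91 = 0.80910,
r · ln(z₂/z₀) = ln(z₁/z₀) ⇒ ln z₀ = (ln z₁ − r·ln z₂)/(1 − r)
ln z₀ = (2.30259 − 0.80910×4.78749) / 0.19090 = -8.2295
z₀ = exp(-8.2295) = 0.0002667 m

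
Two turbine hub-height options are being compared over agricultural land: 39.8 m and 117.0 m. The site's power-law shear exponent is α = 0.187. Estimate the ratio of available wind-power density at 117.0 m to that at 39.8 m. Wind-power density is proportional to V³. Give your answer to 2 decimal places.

1.83

Speed ratio: V_B/V_A = (z_B/z_A)^α = (117.0/39.8)^0.187 = (2.9397)^0.187 = 1.22341
Power-density ratio: P_B/P_A = (V_B/V_A)³ = (1.22341)³ = 1.83112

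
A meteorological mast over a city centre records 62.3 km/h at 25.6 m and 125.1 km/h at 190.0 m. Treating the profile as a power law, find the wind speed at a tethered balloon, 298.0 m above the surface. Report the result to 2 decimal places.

First find α: α = ln(V₂/V₁)/ln(z₂/z₁) = ln(125.1/62.3)/ln(190.0/25.6) = 0.69715/2.00443 = 0.3478
Extrapolate from 190.0 m to 298.0 m: V₃ = 125.1 × (298.0/190.0)^0.3478 = 125.1 × 1.1695 = 146.2986 km/h

146.30 km/h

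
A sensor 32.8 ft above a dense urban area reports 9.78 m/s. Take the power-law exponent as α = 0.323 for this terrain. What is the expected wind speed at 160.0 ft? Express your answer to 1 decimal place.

16.3 m/s

Power-law profile: V₂ = V₁ · (z₂/z₁)^α
V₂ = 9.78 × (160.0/32.8)^0.323 = 9.78 × (4.8780)^0.323
    = 9.78 × 1.6684 = 16.3171 m/s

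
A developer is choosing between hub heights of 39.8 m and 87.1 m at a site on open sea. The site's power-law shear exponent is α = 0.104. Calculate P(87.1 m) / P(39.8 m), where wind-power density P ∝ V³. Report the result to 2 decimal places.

Speed ratio: V_B/V_A = (z_B/z_A)^α = (87.1/39.8)^0.104 = (2.1884)^0.104 = 1.08486
Power-density ratio: P_B/P_A = (V_B/V_A)³ = (1.08486)³ = 1.27680

1.28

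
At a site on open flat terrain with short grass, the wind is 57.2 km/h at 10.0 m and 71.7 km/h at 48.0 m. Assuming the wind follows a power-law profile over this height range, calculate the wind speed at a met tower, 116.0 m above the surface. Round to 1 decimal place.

81.4 km/h

First find α: α = ln(V₂/V₁)/ln(z₂/z₁) = ln(71.7/57.2)/ln(48.0/10.0) = 0.22594/1.56862 = 0.1440
Extrapolate from 48.0 m to 116.0 m: V₃ = 71.7 × (116.0/48.0)^0.1440 = 71.7 × 1.1355 = 81.4172 km/h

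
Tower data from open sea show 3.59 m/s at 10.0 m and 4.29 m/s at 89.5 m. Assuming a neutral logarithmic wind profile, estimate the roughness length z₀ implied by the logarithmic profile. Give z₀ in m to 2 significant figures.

z₀ ≈ 0.00013 m

Log law: V(z) ∝ ln(z/z₀). With r = V₁/V₂ = 3.59/4.29 = 0.83683,
r · ln(z₂/z₀) = ln(z₁/z₀) ⇒ ln z₀ = (ln z₁ − r·ln z₂)/(1 − r)
ln z₀ = (2.30259 − 0.83683×4.49424) / 0.16317 = -8.9375
z₀ = exp(-8.9375) = 0.0001314 m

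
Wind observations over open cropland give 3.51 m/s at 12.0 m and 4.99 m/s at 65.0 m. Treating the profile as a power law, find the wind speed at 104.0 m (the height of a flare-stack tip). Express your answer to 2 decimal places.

First find α: α = ln(V₂/V₁)/ln(z₂/z₁) = ln(4.99/3.51)/ln(65.0/12.0) = 0.35182/1.68948 = 0.2082
Extrapolate from 65.0 m to 104.0 m: V₃ = 4.99 × (104.0/65.0)^0.2082 = 4.99 × 1.1028 = 5.5031 m/s

5.50 m/s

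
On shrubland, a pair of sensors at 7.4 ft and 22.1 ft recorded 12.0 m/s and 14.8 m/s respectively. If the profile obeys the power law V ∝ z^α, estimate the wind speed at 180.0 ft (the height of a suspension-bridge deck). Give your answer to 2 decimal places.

First find α: α = ln(V₂/V₁)/ln(z₂/z₁) = ln(14.8/12.0)/ln(22.1/7.4) = 0.20972/1.09410 = 0.1917
Extrapolate from 22.1 ft to 180.0 ft: V₃ = 14.8 × (180.0/22.1)^0.1917 = 14.8 × 1.4949 = 22.1239 m/s

22.12 m/s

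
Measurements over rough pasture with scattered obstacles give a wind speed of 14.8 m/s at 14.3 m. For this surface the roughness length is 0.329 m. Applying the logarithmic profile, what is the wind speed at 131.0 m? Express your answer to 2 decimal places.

23.49 m/s

Log law: V(z) ∝ ln(z/z₀), so V₂/V₁ = ln(z₂/z₀) / ln(z₁/z₀).
ln(131.0/0.329) = 5.9869, ln(14.3/0.329) = 3.7720
V₂ = 14.8 × 5.9869/3.7720 = 14.8 × 1.5872 = 23.4907 m/s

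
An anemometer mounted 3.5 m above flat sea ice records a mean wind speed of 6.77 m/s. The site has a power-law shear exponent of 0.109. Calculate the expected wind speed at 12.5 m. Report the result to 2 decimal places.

7.78 m/s

Power-law profile: V₂ = V₁ · (z₂/z₁)^α
V₂ = 6.77 × (12.5/3.5)^0.109 = 6.77 × (3.5714)^0.109
    = 6.77 × 1.1488 = 7.7777 m/s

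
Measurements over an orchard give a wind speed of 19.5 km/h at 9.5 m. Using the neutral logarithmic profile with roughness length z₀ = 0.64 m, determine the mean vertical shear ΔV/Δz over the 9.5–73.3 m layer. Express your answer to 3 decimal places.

Log law: V₂ = V₁ · ln(z₂/z₀)/ln(z₁/z₀) = 19.5 × 4.7408/2.6976 = 34.2702 km/h
ΔV/Δz = (34.2702 − 19.5)/(73.3 − 9.5) = 14.7702/63.8000 = 0.23151 km/h/m

0.232 km/h/m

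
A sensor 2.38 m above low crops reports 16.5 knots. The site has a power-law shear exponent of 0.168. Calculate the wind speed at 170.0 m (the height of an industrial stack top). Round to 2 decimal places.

Power-law profile: V₂ = V₁ · (z₂/z₁)^α
V₂ = 16.5 × (170.0/2.38)^0.168 = 16.5 × (71.4286)^0.168
    = 16.5 × 2.0486 = 33.8014 knots

33.80 knots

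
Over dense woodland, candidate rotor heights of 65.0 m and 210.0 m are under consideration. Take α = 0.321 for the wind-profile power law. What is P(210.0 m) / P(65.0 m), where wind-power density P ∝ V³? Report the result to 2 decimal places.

Speed ratio: V_B/V_A = (z_B/z_A)^α = (210.0/65.0)^0.321 = (3.2308)^0.321 = 1.45709
Power-density ratio: P_B/P_A = (V_B/V_A)³ = (1.45709)³ = 3.09358

3.09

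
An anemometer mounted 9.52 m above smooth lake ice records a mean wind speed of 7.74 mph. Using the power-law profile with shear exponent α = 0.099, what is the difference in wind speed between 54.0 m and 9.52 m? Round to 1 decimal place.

1.5 mph

Power law: V₂ = V₁ · (z₂/z₁)^α = 7.74 × (5.6723)^0.099 = 9.1910 mph
ΔV = 9.1910 − 7.74 = 1.4510 mph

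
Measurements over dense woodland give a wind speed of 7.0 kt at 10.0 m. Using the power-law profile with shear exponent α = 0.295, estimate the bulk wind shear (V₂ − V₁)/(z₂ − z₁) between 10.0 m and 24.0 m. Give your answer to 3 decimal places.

0.147 kt/m

Power law: V₂ = V₁ · (z₂/z₁)^α = 7.0 × (2.4000)^0.295 = 9.0628 kt
ΔV/Δz = (9.0628 − 7.0)/(24.0 − 10.0) = 2.0628/14.0000 = 0.14734 kt/m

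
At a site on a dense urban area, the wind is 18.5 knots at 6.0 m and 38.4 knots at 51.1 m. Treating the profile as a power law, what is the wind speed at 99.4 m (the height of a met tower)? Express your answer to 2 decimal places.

48.18 knots

First find α: α = ln(V₂/V₁)/ln(z₂/z₁) = ln(38.4/18.5)/ln(51.1/6.0) = 0.73029/2.14203 = 0.3409
Extrapolate from 51.1 m to 99.4 m: V₃ = 38.4 × (99.4/51.1)^0.3409 = 38.4 × 1.2546 = 48.1780 knots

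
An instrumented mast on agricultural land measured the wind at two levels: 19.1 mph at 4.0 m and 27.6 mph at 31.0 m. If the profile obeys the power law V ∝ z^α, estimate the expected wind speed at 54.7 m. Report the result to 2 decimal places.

30.57 mph

First find α: α = ln(V₂/V₁)/ln(z₂/z₁) = ln(27.6/19.1)/ln(31.0/4.0) = 0.36813/2.04769 = 0.1798
Extrapolate from 31.0 m to 54.7 m: V₃ = 27.6 × (54.7/31.0)^0.1798 = 27.6 × 1.1075 = 30.5666 mph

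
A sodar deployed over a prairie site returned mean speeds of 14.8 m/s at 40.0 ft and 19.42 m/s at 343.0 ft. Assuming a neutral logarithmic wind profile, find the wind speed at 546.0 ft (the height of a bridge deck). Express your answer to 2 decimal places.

Log law: V ∝ ln(z/z₀). From the pair, with r = V₁/V₂ = 0.76210,
ln z₀ = (ln z₁ − r·ln z₂)/(1 − r) = (3.6889 − 0.76210×5.8377)/0.23790 = -3.1949 → z₀ = 0.04097 ft
V₃ = V₁ · ln(z₃/z₀)/ln(z₁/z₀) = 14.8 × 9.4975/6.8838 = 20.4195 m/s

20.42 m/s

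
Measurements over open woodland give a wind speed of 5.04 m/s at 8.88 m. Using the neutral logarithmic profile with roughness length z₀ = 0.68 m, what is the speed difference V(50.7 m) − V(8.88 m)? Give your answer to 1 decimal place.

3.4 m/s

Log law: V₂ = V₁ · ln(z₂/z₀)/ln(z₁/z₀) = 5.04 × 4.3116/2.5695 = 8.4572 m/s
ΔV = 8.4572 − 5.04 = 3.4172 m/s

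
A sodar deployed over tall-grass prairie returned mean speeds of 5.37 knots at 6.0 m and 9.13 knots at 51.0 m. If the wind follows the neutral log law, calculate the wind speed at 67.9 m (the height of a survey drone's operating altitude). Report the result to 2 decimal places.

9.63 knots

Log law: V ∝ ln(z/z₀). From the pair, with r = V₁/V₂ = 0.58817,
ln z₀ = (ln z₁ − r·ln z₂)/(1 − r) = (1.7918 − 0.58817×3.9318)/0.41183 = -1.2647 → z₀ = 0.2823 m
V₃ = V₁ · ln(z₃/z₀)/ln(z₁/z₀) = 5.37 × 5.4827/3.0564 = 9.6329 knots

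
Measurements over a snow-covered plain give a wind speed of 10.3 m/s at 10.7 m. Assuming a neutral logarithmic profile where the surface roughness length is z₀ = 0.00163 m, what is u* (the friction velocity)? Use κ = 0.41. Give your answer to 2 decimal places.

Log law: V(z) = (u*/κ) · ln(z/z₀) ⇒ u* = κ · V / ln(z/z₀)
u* = 0.41 × 10.3 / ln(10.7/0.00163) = 0.41 × 10.3 / 8.7894
   = 4.2230 / 8.7894 = 0.4805 m/s

u* ≈ 0.48 m/s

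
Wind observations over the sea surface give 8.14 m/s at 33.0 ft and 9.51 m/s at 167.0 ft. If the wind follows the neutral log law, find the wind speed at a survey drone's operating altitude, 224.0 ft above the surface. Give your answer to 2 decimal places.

9.76 m/s

Log law: V ∝ ln(z/z₀). From the pair, with r = V₁/V₂ = 0.85594,
ln z₀ = (ln z₁ − r·ln z₂)/(1 − r) = (3.4965 − 0.85594×5.1180)/0.14406 = -6.1377 → z₀ = 0.002160 ft
V₃ = V₁ · ln(z₃/z₀)/ln(z₁/z₀) = 8.14 × 11.5494/9.6342 = 9.7581 m/s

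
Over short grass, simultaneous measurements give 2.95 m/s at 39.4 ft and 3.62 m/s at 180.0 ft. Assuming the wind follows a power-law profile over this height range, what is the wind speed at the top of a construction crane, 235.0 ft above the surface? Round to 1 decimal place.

3.8 m/s

First find α: α = ln(V₂/V₁)/ln(z₂/z₁) = ln(3.62/2.95)/ln(180.0/39.4) = 0.20467/1.51919 = 0.1347
Extrapolate from 180.0 ft to 235.0 ft: V₃ = 3.62 × (235.0/180.0)^0.1347 = 3.62 × 1.0366 = 3.7524 m/s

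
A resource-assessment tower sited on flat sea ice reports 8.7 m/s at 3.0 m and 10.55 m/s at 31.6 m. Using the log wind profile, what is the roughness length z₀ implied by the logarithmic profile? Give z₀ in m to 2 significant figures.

Log law: V(z) ∝ ln(z/z₀). With r = V₁/V₂ = 8.7/10.55 = 0.82464,
r · ln(z₂/z₀) = ln(z₁/z₀) ⇒ ln z₀ = (ln z₁ − r·ln z₂)/(1 − r)
ln z₀ = (1.09861 − 0.82464×3.45316) / 0.17536 = -9.9741
z₀ = exp(-9.9741) = 0.00004659 m

z₀ ≈ 0.000047 m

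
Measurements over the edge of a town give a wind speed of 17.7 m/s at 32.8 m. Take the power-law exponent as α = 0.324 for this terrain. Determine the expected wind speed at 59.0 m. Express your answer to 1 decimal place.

21.4 m/s

Power-law profile: V₂ = V₁ · (z₂/z₁)^α
V₂ = 17.7 × (59.0/32.8)^0.324 = 17.7 × (1.7988)^0.324
    = 17.7 × 1.2095 = 21.4085 m/s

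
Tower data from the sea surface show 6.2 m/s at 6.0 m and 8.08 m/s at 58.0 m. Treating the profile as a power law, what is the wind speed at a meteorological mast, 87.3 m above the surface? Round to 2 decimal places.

8.48 m/s

First find α: α = ln(V₂/V₁)/ln(z₂/z₁) = ln(8.08/6.2)/ln(58.0/6.0) = 0.26484/2.26868 = 0.1167
Extrapolate from 58.0 m to 87.3 m: V₃ = 8.08 × (87.3/58.0)^0.1167 = 8.08 × 1.0489 = 8.4751 m/s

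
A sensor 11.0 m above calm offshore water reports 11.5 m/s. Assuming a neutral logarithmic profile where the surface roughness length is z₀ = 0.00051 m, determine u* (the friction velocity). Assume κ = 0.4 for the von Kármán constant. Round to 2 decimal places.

u* ≈ 0.46 m/s

Log law: V(z) = (u*/κ) · ln(z/z₀) ⇒ u* = κ · V / ln(z/z₀)
u* = 0.4 × 11.5 / ln(11.0/0.00051) = 0.4 × 11.5 / 9.9790
   = 4.6000 / 9.9790 = 0.4610 m/s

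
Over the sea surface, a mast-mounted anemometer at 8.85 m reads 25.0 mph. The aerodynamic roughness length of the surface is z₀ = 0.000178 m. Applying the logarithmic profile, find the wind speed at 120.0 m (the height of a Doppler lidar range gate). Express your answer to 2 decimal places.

31.03 mph

Log law: V(z) ∝ ln(z/z₀), so V₂/V₁ = ln(z₂/z₀) / ln(z₁/z₀).
ln(120.0/0.000178) = 13.4212, ln(8.85/0.000178) = 10.8141
V₂ = 25.0 × 13.4212/10.8141 = 25.0 × 1.2411 = 31.0270 mph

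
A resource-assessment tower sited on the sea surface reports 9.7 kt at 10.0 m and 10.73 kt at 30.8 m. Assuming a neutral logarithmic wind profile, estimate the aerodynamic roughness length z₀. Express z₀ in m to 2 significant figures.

Log law: V(z) ∝ ln(z/z₀). With r = V₁/V₂ = 9.7/10.73 = 0.90401,
r · ln(z₂/z₀) = ln(z₁/z₀) ⇒ ln z₀ = (ln z₁ − r·ln z₂)/(1 − r)
ln z₀ = (2.30259 − 0.90401×3.42751) / 0.09599 = -8.2914
z₀ = exp(-8.2914) = 0.0002507 m

z₀ ≈ 0.00025 m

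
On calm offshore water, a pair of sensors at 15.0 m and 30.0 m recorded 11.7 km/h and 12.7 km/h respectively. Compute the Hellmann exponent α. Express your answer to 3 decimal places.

Power law: V₂/V₁ = (z₂/z₁)^α ⇒ α = ln(V₂/V₁) / ln(z₂/z₁)
α = ln(12.7/11.7) / ln(30.0/15.0) = ln(1.0855) / ln(2.0000)
  = 0.08201 / 0.69315 = 0.11832

α ≈ 0.118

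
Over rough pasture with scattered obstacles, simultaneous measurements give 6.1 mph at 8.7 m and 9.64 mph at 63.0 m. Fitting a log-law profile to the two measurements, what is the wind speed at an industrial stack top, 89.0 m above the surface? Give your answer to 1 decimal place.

Log law: V ∝ ln(z/z₀). From the pair, with r = V₁/V₂ = 0.63278,
ln z₀ = (ln z₁ − r·ln z₂)/(1 − r) = (2.1633 − 0.63278×4.1431)/0.36722 = -1.2482 → z₀ = 0.2870 m
V₃ = V₁ · ln(z₃/z₀)/ln(z₁/z₀) = 6.1 × 5.7369/3.4115 = 10.2578 mph

10.3 mph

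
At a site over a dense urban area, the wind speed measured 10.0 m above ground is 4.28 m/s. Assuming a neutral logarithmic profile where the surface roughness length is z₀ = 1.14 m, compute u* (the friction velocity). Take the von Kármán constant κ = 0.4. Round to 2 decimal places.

Log law: V(z) = (u*/κ) · ln(z/z₀) ⇒ u* = κ · V / ln(z/z₀)
u* = 0.4 × 4.28 / ln(10.0/1.14) = 0.4 × 4.28 / 2.1716
   = 1.7120 / 2.1716 = 0.7884 m/s

u* ≈ 0.79 m/s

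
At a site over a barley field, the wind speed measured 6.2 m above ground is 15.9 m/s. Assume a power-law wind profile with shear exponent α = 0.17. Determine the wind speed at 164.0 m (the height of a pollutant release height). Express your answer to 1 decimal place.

Power-law profile: V₂ = V₁ · (z₂/z₁)^α
V₂ = 15.9 × (164.0/6.2)^0.17 = 15.9 × (26.4516)^0.17
    = 15.9 × 1.7451 = 27.7469 m/s

27.7 m/s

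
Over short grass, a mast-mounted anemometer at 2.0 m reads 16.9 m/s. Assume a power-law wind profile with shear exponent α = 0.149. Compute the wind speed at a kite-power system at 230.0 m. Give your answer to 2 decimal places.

34.27 m/s

Power-law profile: V₂ = V₁ · (z₂/z₁)^α
V₂ = 16.9 × (230.0/2.0)^0.149 = 16.9 × (115.0000)^0.149
    = 16.9 × 2.0279 = 34.2713 m/s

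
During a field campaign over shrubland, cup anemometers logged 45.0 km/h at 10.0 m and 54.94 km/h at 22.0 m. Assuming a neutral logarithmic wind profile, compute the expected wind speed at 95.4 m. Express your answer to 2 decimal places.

Log law: V ∝ ln(z/z₀). From the pair, with r = V₁/V₂ = 0.81908,
ln z₀ = (ln z₁ − r·ln z₂)/(1 − r) = (2.3026 − 0.81908×3.0910)/0.18092 = -1.2669 → z₀ = 0.2817 m
V₃ = V₁ · ln(z₃/z₀)/ln(z₁/z₀) = 45.0 × 5.8250/3.5695 = 73.4348 km/h

73.43 km/h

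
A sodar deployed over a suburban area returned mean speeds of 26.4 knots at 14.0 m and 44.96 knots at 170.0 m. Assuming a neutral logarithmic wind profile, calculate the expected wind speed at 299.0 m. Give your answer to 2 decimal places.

Log law: V ∝ ln(z/z₀). From the pair, with r = V₁/V₂ = 0.58719,
ln z₀ = (ln z₁ − r·ln z₂)/(1 − r) = (2.6391 − 0.58719×5.1358)/0.41281 = -0.9123 → z₀ = 0.4016 m
V₃ = V₁ · ln(z₃/z₀)/ln(z₁/z₀) = 26.4 × 6.6128/3.5514 = 49.1574 knots

49.16 knots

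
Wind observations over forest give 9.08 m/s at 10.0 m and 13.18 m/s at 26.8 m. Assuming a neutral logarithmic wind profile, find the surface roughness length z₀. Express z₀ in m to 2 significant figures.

z₀ ≈ 1.1 m

Log law: V(z) ∝ ln(z/z₀). With r = V₁/V₂ = 9.08/13.18 = 0.68892,
r · ln(z₂/z₀) = ln(z₁/z₀) ⇒ ln z₀ = (ln z₁ − r·ln z₂)/(1 − r)
ln z₀ = (2.30259 − 0.68892×3.28840) / 0.31108 = 0.1194
z₀ = exp(0.1194) = 1.127 m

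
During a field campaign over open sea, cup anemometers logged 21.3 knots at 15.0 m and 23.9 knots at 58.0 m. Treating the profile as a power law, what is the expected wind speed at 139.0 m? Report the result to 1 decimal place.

25.7 knots

First find α: α = ln(V₂/V₁)/ln(z₂/z₁) = ln(23.9/21.3)/ln(58.0/15.0) = 0.11517/1.35239 = 0.0852
Extrapolate from 58.0 m to 139.0 m: V₃ = 23.9 × (139.0/58.0)^0.0852 = 23.9 × 1.0773 = 25.7468 knots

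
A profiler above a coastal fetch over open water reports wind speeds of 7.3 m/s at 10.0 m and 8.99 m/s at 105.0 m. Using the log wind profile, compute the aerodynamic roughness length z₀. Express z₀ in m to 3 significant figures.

z₀ ≈ 0.000388 m

Log law: V(z) ∝ ln(z/z₀). With r = V₁/V₂ = 7.3/8.99 = 0.81201,
r · ln(z₂/z₀) = ln(z₁/z₀) ⇒ ln z₀ = (ln z₁ − r·ln z₂)/(1 − r)
ln z₀ = (2.30259 − 0.81201×4.65396) / 0.18799 = -7.8542
z₀ = exp(-7.8542) = 0.0003881 m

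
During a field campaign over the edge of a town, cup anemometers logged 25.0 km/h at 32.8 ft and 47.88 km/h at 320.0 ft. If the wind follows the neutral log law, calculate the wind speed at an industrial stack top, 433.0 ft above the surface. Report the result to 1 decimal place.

Log law: V ∝ ln(z/z₀). From the pair, with r = V₁/V₂ = 0.52214,
ln z₀ = (ln z₁ − r·ln z₂)/(1 − r) = (3.4904 − 0.52214×5.7683)/0.47786 = 1.0015 → z₀ = 2.722 ft
V₃ = V₁ · ln(z₃/z₀)/ln(z₁/z₀) = 25.0 × 5.0693/2.4890 = 50.9176 km/h

50.9 km/h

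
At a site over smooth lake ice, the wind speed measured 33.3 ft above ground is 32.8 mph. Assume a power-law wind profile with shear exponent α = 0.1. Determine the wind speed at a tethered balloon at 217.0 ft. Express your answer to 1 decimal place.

Power-law profile: V₂ = V₁ · (z₂/z₁)^α
V₂ = 32.8 × (217.0/33.3)^0.1 = 32.8 × (6.5165)^0.1
    = 32.8 × 1.2062 = 39.5617 mph

39.6 mph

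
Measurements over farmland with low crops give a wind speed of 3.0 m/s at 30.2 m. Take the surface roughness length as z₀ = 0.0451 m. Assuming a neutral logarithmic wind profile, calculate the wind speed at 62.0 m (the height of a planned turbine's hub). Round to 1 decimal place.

Log law: V(z) ∝ ln(z/z₀), so V₂/V₁ = ln(z₂/z₀) / ln(z₁/z₀).
ln(62.0/0.0451) = 7.2260, ln(30.2/0.0451) = 6.5067
V₂ = 3.0 × 7.2260/6.5067 = 3.0 × 1.1105 = 3.3316 m/s

3.3 m/s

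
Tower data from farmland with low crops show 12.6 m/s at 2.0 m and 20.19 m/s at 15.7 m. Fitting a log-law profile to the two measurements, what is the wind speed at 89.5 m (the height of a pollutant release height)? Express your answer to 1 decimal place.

26.6 m/s

Log law: V ∝ ln(z/z₀). From the pair, with r = V₁/V₂ = 0.62407,
ln z₀ = (ln z₁ − r·ln z₂)/(1 − r) = (0.6931 − 0.62407×2.7537)/0.37593 = -2.7275 → z₀ = 0.06538 m
V₃ = V₁ · ln(z₃/z₀)/ln(z₁/z₀) = 12.6 × 7.2217/3.4206 = 26.6015 m/s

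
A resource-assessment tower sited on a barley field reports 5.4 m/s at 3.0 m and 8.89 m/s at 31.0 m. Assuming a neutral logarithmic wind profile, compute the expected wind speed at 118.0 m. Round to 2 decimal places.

Log law: V ∝ ln(z/z₀). From the pair, with r = V₁/V₂ = 0.60742,
ln z₀ = (ln z₁ − r·ln z₂)/(1 − r) = (1.0986 − 0.60742×3.4340)/0.39258 = -2.5149 → z₀ = 0.08087 m
V₃ = V₁ · ln(z₃/z₀)/ln(z₁/z₀) = 5.4 × 7.2855/3.6135 = 10.8876 m/s

10.89 m/s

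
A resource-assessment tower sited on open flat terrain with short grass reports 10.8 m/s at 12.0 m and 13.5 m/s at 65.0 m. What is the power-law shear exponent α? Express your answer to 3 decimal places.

α ≈ 0.132

Power law: V₂/V₁ = (z₂/z₁)^α ⇒ α = ln(V₂/V₁) / ln(z₂/z₁)
α = ln(13.5/10.8) / ln(65.0/12.0) = ln(1.2500) / ln(5.4167)
  = 0.22314 / 1.68948 = 0.13208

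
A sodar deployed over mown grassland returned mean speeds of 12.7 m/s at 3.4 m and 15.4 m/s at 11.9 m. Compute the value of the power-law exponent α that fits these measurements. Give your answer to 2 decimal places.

Power law: V₂/V₁ = (z₂/z₁)^α ⇒ α = ln(V₂/V₁) / ln(z₂/z₁)
α = ln(15.4/12.7) / ln(11.9/3.4) = ln(1.2126) / ln(3.5000)
  = 0.19277 / 1.25276 = 0.15387

α ≈ 0.15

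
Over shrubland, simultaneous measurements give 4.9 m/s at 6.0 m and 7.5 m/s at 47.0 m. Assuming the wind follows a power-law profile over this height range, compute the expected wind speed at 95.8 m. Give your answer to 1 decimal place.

First find α: α = ln(V₂/V₁)/ln(z₂/z₁) = ln(7.5/4.9)/ln(47.0/6.0) = 0.42567/2.05839 = 0.2068
Extrapolate from 47.0 m to 95.8 m: V₃ = 7.5 × (95.8/47.0)^0.2068 = 7.5 × 1.1587 = 8.6899 m/s

8.7 m/s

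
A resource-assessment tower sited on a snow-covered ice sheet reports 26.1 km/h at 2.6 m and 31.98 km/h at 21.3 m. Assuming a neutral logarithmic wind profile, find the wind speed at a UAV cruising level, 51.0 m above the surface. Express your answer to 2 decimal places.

34.42 km/h

Log law: V ∝ ln(z/z₀). From the pair, with r = V₁/V₂ = 0.81614,
ln z₀ = (ln z₁ − r·ln z₂)/(1 − r) = (0.9555 − 0.81614×3.0587)/0.18386 = -8.3801 → z₀ = 0.0002294 m
V₃ = V₁ · ln(z₃/z₀)/ln(z₁/z₀) = 26.1 × 12.3119/9.3356 = 34.4210 km/h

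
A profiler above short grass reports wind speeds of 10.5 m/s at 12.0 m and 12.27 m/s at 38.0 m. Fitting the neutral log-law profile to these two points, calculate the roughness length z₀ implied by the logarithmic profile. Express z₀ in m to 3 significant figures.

Log law: V(z) ∝ ln(z/z₀). With r = V₁/V₂ = 10.5/12.27 = 0.85575,
r · ln(z₂/z₀) = ln(z₁/z₀) ⇒ ln z₀ = (ln z₁ − r·ln z₂)/(1 − r)
ln z₀ = (2.48491 − 0.85575×3.63759) / 0.14425 = -4.3530
z₀ = exp(-4.3530) = 0.01287 m

z₀ ≈ 0.0129 m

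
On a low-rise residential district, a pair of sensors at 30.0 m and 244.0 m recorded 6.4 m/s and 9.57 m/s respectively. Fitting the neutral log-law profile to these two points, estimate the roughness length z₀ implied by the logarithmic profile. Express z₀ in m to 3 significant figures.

Log law: V(z) ∝ ln(z/z₀). With r = V₁/V₂ = 6.4/9.57 = 0.66876,
r · ln(z₂/z₀) = ln(z₁/z₀) ⇒ ln z₀ = (ln z₁ − r·ln z₂)/(1 − r)
ln z₀ = (3.40120 − 0.66876×5.49717) / 0.33124 = -0.8304
z₀ = exp(-0.8304) = 0.4359 m

z₀ ≈ 0.436 m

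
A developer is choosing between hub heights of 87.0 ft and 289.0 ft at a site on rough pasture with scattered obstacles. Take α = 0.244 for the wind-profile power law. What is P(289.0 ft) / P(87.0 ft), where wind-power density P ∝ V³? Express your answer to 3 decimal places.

2.408

Speed ratio: V_B/V_A = (z_B/z_A)^α = (289.0/87.0)^0.244 = (3.3218)^0.244 = 1.34034
Power-density ratio: P_B/P_A = (V_B/V_A)³ = (1.34034)³ = 2.40796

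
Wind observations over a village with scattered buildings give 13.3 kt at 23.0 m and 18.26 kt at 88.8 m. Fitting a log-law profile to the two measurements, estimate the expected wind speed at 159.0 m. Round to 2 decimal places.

Log law: V ∝ ln(z/z₀). From the pair, with r = V₁/V₂ = 0.72837,
ln z₀ = (ln z₁ − r·ln z₂)/(1 − r) = (3.1355 − 0.72837×4.4864)/0.27163 = -0.4869 → z₀ = 0.6146 m
V₃ = V₁ · ln(z₃/z₀)/ln(z₁/z₀) = 13.3 × 5.5558/3.6224 = 20.3988 kt

20.40 kt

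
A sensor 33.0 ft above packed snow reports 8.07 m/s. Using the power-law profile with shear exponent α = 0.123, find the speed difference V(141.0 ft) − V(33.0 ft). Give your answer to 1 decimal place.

1.6 m/s

Power law: V₂ = V₁ · (z₂/z₁)^α = 8.07 × (4.2727)^0.123 = 9.6483 m/s
ΔV = 9.6483 − 8.07 = 1.5783 m/s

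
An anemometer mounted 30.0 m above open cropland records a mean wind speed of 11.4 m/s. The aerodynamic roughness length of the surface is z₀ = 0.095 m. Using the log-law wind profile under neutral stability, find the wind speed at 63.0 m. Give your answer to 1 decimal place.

12.9 m/s

Log law: V(z) ∝ ln(z/z₀), so V₂/V₁ = ln(z₂/z₀) / ln(z₁/z₀).
ln(63.0/0.095) = 6.4970, ln(30.0/0.095) = 5.7551
V₂ = 11.4 × 6.4970/5.7551 = 11.4 × 1.1289 = 12.8697 m/s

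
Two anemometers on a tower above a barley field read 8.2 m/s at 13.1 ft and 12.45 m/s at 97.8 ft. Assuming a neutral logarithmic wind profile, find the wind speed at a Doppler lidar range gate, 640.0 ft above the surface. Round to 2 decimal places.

Log law: V ∝ ln(z/z₀). From the pair, with r = V₁/V₂ = 0.65863,
ln z₀ = (ln z₁ − r·ln z₂)/(1 − r) = (2.5726 − 0.65863×4.5829)/0.34137 = -1.3061 → z₀ = 0.2709 ft
V₃ = V₁ · ln(z₃/z₀)/ln(z₁/z₀) = 8.2 × 7.7676/3.8787 = 16.4214 m/s

16.42 m/s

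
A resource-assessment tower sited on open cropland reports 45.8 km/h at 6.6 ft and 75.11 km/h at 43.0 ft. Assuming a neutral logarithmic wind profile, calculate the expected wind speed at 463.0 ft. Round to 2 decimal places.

Log law: V ∝ ln(z/z₀). From the pair, with r = V₁/V₂ = 0.60977,
ln z₀ = (ln z₁ − r·ln z₂)/(1 − r) = (1.8871 − 0.60977×3.7612)/0.39023 = -1.0415 → z₀ = 0.3529 ft
V₃ = V₁ · ln(z₃/z₀)/ln(z₁/z₀) = 45.8 × 7.1792/2.9285 = 112.2771 km/h

112.28 km/h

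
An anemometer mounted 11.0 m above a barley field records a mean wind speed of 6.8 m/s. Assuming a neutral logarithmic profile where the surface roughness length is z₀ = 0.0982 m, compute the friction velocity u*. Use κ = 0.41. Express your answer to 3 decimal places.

u* ≈ 0.591 m/s

Log law: V(z) = (u*/κ) · ln(z/z₀) ⇒ u* = κ · V / ln(z/z₀)
u* = 0.41 × 6.8 / ln(11.0/0.0982) = 0.41 × 6.8 / 4.7186
   = 2.7880 / 4.7186 = 0.5908 m/s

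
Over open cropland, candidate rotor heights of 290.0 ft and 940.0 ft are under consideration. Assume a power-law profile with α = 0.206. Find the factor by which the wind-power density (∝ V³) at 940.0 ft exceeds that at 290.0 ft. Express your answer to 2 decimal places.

Speed ratio: V_B/V_A = (z_B/z_A)^α = (940.0/290.0)^0.206 = (3.2414)^0.206 = 1.27412
Power-density ratio: P_B/P_A = (V_B/V_A)³ = (1.27412)³ = 2.06838

2.07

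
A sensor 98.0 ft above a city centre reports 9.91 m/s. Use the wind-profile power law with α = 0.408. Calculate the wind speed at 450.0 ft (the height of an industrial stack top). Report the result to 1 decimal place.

18.5 m/s

Power-law profile: V₂ = V₁ · (z₂/z₁)^α
V₂ = 9.91 × (450.0/98.0)^0.408 = 9.91 × (4.5918)^0.408
    = 9.91 × 1.8625 = 18.4571 m/s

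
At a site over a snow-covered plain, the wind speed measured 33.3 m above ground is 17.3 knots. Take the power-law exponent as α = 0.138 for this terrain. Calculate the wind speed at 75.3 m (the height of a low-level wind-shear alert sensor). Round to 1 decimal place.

Power-law profile: V₂ = V₁ · (z₂/z₁)^α
V₂ = 17.3 × (75.3/33.3)^0.138 = 17.3 × (2.2613)^0.138
    = 17.3 × 1.1192 = 19.3618 knots

19.4 knots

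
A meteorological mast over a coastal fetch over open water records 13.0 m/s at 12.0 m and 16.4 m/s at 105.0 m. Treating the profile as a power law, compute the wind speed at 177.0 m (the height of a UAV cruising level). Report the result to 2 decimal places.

First find α: α = ln(V₂/V₁)/ln(z₂/z₁) = ln(16.4/13.0)/ln(105.0/12.0) = 0.23233/2.16905 = 0.1071
Extrapolate from 105.0 m to 177.0 m: V₃ = 16.4 × (177.0/105.0)^0.1071 = 16.4 × 1.0575 = 17.3434 m/s

17.34 m/s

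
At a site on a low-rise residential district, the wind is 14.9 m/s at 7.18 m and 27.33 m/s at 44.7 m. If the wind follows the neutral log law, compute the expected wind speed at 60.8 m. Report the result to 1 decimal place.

Log law: V ∝ ln(z/z₀). From the pair, with r = V₁/V₂ = 0.54519,
ln z₀ = (ln z₁ − r·ln z₂)/(1 − r) = (1.9713 − 0.54519×3.8000)/0.45481 = -0.2208 → z₀ = 0.8019 m
V₃ = V₁ · ln(z₃/z₀)/ln(z₁/z₀) = 14.9 × 4.3283/2.1921 = 29.4210 m/s

29.4 m/s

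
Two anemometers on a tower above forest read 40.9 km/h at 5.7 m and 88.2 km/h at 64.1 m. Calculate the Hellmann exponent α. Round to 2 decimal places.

Power law: V₂/V₁ = (z₂/z₁)^α ⇒ α = ln(V₂/V₁) / ln(z₂/z₁)
α = ln(88.2/40.9) / ln(64.1/5.7) = ln(2.1565) / ln(11.2456)
  = 0.76848 / 2.41998 = 0.31756

α ≈ 0.32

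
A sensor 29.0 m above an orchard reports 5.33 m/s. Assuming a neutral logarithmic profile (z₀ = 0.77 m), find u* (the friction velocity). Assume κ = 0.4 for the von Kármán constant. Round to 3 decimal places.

u* ≈ 0.588 m/s

Log law: V(z) = (u*/κ) · ln(z/z₀) ⇒ u* = κ · V / ln(z/z₀)
u* = 0.4 × 5.33 / ln(29.0/0.77) = 0.4 × 5.33 / 3.6287
   = 2.1320 / 3.6287 = 0.5875 m/s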